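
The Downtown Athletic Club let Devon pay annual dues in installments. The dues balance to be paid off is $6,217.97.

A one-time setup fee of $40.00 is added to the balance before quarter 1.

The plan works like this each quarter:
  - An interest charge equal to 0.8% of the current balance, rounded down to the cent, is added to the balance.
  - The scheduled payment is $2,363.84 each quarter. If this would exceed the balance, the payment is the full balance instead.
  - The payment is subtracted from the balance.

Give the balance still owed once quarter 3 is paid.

$0.00

Quarter 1: $6,257.97 +$50.06 interest = $6,308.03; pay $2,363.84 → $3,944.19
Quarter 2: $3,944.19 +$31.55 interest = $3,975.74; pay $2,363.84 → $1,611.90
Quarter 3: $1,611.90 +$12.89 interest = $1,624.79; pay $1,624.79 → $0.00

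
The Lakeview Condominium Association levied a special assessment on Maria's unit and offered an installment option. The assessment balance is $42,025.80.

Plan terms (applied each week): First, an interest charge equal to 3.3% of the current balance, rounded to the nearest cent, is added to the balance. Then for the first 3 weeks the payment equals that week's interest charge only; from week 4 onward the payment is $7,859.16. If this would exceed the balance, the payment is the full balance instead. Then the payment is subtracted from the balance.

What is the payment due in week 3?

Week 1: opening $42,025.80; interest $1,386.85 → $43,412.65; payment $1,386.85; balance $42,025.80
Week 2: opening $42,025.80; interest $1,386.85 → $43,412.65; payment $1,386.85; balance $42,025.80
Week 3: opening $42,025.80; interest $1,386.85 → $43,412.65; payment $1,386.85; balance $42,025.80

$1,386.85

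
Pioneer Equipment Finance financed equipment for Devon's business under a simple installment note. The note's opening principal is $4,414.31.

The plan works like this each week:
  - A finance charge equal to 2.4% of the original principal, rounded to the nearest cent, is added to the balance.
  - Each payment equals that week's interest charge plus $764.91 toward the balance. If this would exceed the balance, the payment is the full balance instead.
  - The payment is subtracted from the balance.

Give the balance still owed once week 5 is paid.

Week 1: opening $4,414.31; interest $105.94 → $4,520.25; payment $870.85; balance $3,649.40
Week 2: opening $3,649.40; interest $105.94 → $3,755.34; payment $870.85; balance $2,884.49
Week 3: opening $2,884.49; interest $105.94 → $2,990.43; payment $870.85; balance $2,119.58
Week 4: opening $2,119.58; interest $105.94 → $2,225.52; payment $870.85; balance $1,354.67
Week 5: opening $1,354.67; interest $105.94 → $1,460.61; payment $870.85; balance $589.76

$589.76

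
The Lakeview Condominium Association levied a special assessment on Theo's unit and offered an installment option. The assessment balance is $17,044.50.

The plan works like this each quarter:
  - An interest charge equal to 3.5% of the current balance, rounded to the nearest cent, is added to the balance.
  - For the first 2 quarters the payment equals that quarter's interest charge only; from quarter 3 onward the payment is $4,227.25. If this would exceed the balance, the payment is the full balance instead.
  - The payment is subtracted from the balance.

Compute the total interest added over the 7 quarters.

Quarter 1: $17,044.50 +$596.56 interest = $17,641.06; pay $596.56 → $17,044.50
Quarter 2: $17,044.50 +$596.56 interest = $17,641.06; pay $596.56 → $17,044.50
Quarter 3: $17,044.50 +$596.56 interest = $17,641.06; pay $4,227.25 → $13,413.81
Quarter 4: $13,413.81 +$469.48 interest = $13,883.29; pay $4,227.25 → $9,656.04
Quarter 5: $9,656.04 +$337.96 interest = $9,994.00; pay $4,227.25 → $5,766.75
Quarter 6: $5,766.75 +$201.84 interest = $5,968.59; pay $4,227.25 → $1,741.34
Quarter 7: $1,741.34 +$60.95 interest = $1,802.29; pay $1,802.29 → $0.00
Total interest: $596.56 + $596.56 + $596.56 + $469.48 + $337.96 + $201.84 + $60.95 = $2,859.91

$2,859.91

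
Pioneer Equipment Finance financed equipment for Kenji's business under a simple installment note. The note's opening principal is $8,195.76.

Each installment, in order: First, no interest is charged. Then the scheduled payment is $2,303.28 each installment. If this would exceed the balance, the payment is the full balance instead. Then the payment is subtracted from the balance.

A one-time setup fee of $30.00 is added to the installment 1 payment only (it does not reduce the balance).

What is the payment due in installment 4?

$1,285.92

Installment 1: opening $8,195.76; payment $2,303.28 (+ $30.00 fee); balance $5,892.48
Installment 2: opening $5,892.48; payment $2,303.28; balance $3,589.20
Installment 3: opening $3,589.20; payment $2,303.28; balance $1,285.92
Installment 4: opening $1,285.92; payment $1,285.92; balance $0.00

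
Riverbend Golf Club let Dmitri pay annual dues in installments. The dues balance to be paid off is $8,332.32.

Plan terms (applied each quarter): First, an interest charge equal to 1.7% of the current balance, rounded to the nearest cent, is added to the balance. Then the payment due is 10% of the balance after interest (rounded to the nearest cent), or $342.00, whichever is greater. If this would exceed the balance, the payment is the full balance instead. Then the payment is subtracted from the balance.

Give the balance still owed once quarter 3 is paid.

Quarter 1: opening $8,332.32; interest $141.65 → $8,473.97; payment $847.40; balance $7,626.57
Quarter 2: opening $7,626.57; interest $129.65 → $7,756.22; payment $775.62; balance $6,980.60
Quarter 3: opening $6,980.60; interest $118.67 → $7,099.27; payment $709.93; balance $6,389.34

$6,389.34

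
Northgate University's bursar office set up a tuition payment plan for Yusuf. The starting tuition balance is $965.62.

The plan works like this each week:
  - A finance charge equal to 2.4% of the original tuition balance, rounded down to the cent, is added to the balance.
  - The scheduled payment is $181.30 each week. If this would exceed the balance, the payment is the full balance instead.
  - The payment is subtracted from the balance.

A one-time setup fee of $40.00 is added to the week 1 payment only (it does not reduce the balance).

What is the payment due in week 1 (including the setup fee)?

Week 1: opening $965.62; interest $23.17 → $988.79; payment $181.30 (+ $40.00 fee); balance $807.49

$221.30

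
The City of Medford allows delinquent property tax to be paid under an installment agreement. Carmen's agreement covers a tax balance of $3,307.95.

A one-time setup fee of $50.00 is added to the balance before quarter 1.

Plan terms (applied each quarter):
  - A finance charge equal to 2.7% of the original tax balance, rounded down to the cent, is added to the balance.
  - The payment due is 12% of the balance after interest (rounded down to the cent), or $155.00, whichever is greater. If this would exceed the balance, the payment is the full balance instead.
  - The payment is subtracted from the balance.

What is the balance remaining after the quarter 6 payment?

$1,910.25

Quarter 1: $3,357.95 +$89.31 interest = $3,447.26; pay $413.67 → $3,033.59
Quarter 2: $3,033.59 +$89.31 interest = $3,122.90; pay $374.74 → $2,748.16
Quarter 3: $2,748.16 +$89.31 interest = $2,837.47; pay $340.49 → $2,496.98
Quarter 4: $2,496.98 +$89.31 interest = $2,586.29; pay $310.35 → $2,275.94
Quarter 5: $2,275.94 +$89.31 interest = $2,365.25; pay $283.83 → $2,081.42
Quarter 6: $2,081.42 +$89.31 interest = $2,170.73; pay $260.48 → $1,910.25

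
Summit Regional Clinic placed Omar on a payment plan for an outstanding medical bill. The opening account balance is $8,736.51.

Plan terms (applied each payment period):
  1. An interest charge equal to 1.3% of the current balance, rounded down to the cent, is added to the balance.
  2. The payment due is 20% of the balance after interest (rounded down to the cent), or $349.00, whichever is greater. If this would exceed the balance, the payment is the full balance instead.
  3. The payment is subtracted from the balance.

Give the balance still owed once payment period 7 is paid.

Payment period 1: $8,736.51 +$113.57 interest = $8,850.08; pay $1,770.01 → $7,080.07
Payment period 2: $7,080.07 +$92.04 interest = $7,172.11; pay $1,434.42 → $5,737.69
Payment period 3: $5,737.69 +$74.58 interest = $5,812.27; pay $1,162.45 → $4,649.82
Payment period 4: $4,649.82 +$60.44 interest = $4,710.26; pay $942.05 → $3,768.21
Payment period 5: $3,768.21 +$48.98 interest = $3,817.19; pay $763.43 → $3,053.76
Payment period 6: $3,053.76 +$39.69 interest = $3,093.45; pay $618.69 → $2,474.76
Payment period 7: $2,474.76 +$32.17 interest = $2,506.93; pay $501.38 → $2,005.55

$2,005.55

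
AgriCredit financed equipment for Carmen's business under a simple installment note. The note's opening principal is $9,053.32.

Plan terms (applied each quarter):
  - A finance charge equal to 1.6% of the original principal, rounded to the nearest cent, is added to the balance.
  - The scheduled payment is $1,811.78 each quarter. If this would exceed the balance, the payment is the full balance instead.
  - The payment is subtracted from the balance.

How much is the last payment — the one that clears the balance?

$863.52

# | Opening | Interest | Payment | End bal
1 | $9,053.32 | $144.85 | $1,811.78 | $7,386.39
2 | $7,386.39 | $144.85 | $1,811.78 | $5,719.46
3 | $5,719.46 | $144.85 | $1,811.78 | $4,052.53
4 | $4,052.53 | $144.85 | $1,811.78 | $2,385.60
5 | $2,385.60 | $144.85 | $1,811.78 | $718.67
6 | $718.67 | $144.85 | $863.52 | $0.00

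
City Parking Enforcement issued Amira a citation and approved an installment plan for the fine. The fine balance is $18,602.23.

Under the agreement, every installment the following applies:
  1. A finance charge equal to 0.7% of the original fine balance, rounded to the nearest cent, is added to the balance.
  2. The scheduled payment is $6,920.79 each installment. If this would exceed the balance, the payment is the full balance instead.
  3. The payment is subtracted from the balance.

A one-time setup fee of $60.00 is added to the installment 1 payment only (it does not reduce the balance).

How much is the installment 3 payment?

# | Opening | Interest | Payment | Fee | End bal
1 | $18,602.23 | $130.22 | $6,920.79 | $60.00 | $11,811.66
2 | $11,811.66 | $130.22 | $6,920.79 | — | $5,021.09
3 | $5,021.09 | $130.22 | $5,151.31 | — | $0.00

$5,151.31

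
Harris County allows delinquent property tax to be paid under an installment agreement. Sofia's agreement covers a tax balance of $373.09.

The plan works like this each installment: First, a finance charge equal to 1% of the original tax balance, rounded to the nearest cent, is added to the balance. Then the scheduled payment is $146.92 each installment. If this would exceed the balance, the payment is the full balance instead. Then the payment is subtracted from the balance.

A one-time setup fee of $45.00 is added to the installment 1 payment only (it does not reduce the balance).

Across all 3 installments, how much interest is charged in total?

# | Opening | Interest | Payment | Fee | End bal
1 | $373.09 | $3.73 | $146.92 | $45.00 | $229.90
2 | $229.90 | $3.73 | $146.92 | — | $86.71
3 | $86.71 | $3.73 | $90.44 | — | $0.00
Total interest: $3.73 + $3.73 + $3.73 = $11.19

$11.19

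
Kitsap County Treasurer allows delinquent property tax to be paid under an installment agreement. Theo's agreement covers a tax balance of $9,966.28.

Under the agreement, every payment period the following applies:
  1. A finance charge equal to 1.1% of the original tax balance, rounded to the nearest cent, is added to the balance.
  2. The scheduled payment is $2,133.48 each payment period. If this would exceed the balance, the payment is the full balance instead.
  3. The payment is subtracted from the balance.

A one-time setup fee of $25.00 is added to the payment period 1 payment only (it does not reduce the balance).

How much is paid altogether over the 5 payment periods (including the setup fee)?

$10,539.43

Payment period 1: $9,966.28 +$109.63 interest = $10,075.91; pay $2,133.48 (+ $25.00 fee) → $7,942.43
Payment period 2: $7,942.43 +$109.63 interest = $8,052.06; pay $2,133.48 → $5,918.58
Payment period 3: $5,918.58 +$109.63 interest = $6,028.21; pay $2,133.48 → $3,894.73
Payment period 4: $3,894.73 +$109.63 interest = $4,004.36; pay $2,133.48 → $1,870.88
Payment period 5: $1,870.88 +$109.63 interest = $1,980.51; pay $1,980.51 → $0.00
Total paid: $10,539.43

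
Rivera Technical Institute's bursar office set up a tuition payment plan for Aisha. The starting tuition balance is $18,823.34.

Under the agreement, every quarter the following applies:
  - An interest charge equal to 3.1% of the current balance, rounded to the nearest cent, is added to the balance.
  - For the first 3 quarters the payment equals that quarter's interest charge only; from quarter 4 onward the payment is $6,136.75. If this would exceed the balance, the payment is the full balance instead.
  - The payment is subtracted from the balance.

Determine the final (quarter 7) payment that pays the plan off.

$1,692.77

Quarter 1: $18,823.34 +$583.52 interest = $19,406.86; pay $583.52 → $18,823.34
Quarter 2: $18,823.34 +$583.52 interest = $19,406.86; pay $583.52 → $18,823.34
Quarter 3: $18,823.34 +$583.52 interest = $19,406.86; pay $583.52 → $18,823.34
Quarter 4: $18,823.34 +$583.52 interest = $19,406.86; pay $6,136.75 → $13,270.11
Quarter 5: $13,270.11 +$411.37 interest = $13,681.48; pay $6,136.75 → $7,544.73
Quarter 6: $7,544.73 +$233.89 interest = $7,778.62; pay $6,136.75 → $1,641.87
Quarter 7: $1,641.87 +$50.90 interest = $1,692.77; pay $1,692.77 → $0.00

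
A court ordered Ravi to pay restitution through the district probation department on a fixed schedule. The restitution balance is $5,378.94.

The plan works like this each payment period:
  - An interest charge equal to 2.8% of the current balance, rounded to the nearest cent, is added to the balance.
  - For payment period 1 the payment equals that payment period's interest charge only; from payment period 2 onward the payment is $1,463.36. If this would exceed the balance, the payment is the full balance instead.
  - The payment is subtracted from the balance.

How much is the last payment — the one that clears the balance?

$1,366.61

Payment period 1: opening $5,378.94; interest $150.61 → $5,529.55; payment $150.61; balance $5,378.94
Payment period 2: opening $5,378.94; interest $150.61 → $5,529.55; payment $1,463.36; balance $4,066.19
Payment period 3: opening $4,066.19; interest $113.85 → $4,180.04; payment $1,463.36; balance $2,716.68
Payment period 4: opening $2,716.68; interest $76.07 → $2,792.75; payment $1,463.36; balance $1,329.39
Payment period 5: opening $1,329.39; interest $37.22 → $1,366.61; payment $1,366.61; balance $0.00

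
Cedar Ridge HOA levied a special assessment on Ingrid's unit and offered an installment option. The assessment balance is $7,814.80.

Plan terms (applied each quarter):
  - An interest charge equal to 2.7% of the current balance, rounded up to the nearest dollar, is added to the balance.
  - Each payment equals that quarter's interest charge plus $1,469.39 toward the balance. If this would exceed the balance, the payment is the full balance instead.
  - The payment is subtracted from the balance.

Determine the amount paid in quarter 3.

$1,601.39

Quarter 1: $7,814.80 +$211.00 interest = $8,025.80; pay $1,680.39 → $6,345.41
Quarter 2: $6,345.41 +$172.00 interest = $6,517.41; pay $1,641.39 → $4,876.02
Quarter 3: $4,876.02 +$132.00 interest = $5,008.02; pay $1,601.39 → $3,406.63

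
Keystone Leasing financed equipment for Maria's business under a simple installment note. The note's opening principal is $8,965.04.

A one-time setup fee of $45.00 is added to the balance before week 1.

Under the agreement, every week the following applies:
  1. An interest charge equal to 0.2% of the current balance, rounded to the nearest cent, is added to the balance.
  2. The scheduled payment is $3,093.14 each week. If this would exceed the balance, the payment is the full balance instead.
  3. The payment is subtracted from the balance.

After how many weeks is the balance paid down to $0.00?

Week 1: $9,010.04 +$18.02 interest = $9,028.06; pay $3,093.14 → $5,934.92
Week 2: $5,934.92 +$11.87 interest = $5,946.79; pay $3,093.14 → $2,853.65
Week 3: $2,853.65 +$5.71 interest = $2,859.36; pay $2,859.36 → $0.00
Balance reaches $0.00 in week 3.

3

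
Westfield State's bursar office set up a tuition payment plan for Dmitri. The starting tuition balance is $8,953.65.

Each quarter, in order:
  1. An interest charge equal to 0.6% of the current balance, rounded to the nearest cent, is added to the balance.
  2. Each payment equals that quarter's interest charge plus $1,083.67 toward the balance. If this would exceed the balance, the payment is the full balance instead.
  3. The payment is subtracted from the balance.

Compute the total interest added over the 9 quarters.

Quarter 1: $8,953.65 +$53.72 interest = $9,007.37; pay $1,137.39 → $7,869.98
Quarter 2: $7,869.98 +$47.22 interest = $7,917.20; pay $1,130.89 → $6,786.31
Quarter 3: $6,786.31 +$40.72 interest = $6,827.03; pay $1,124.39 → $5,702.64
Quarter 4: $5,702.64 +$34.22 interest = $5,736.86; pay $1,117.89 → $4,618.97
Quarter 5: $4,618.97 +$27.71 interest = $4,646.68; pay $1,111.38 → $3,535.30
Quarter 6: $3,535.30 +$21.21 interest = $3,556.51; pay $1,104.88 → $2,451.63
Quarter 7: $2,451.63 +$14.71 interest = $2,466.34; pay $1,098.38 → $1,367.96
Quarter 8: $1,367.96 +$8.21 interest = $1,376.17; pay $1,091.88 → $284.29
Quarter 9: $284.29 +$1.71 interest = $286.00; pay $286.00 → $0.00
Total interest: $53.72 + $47.22 + $40.72 + $34.22 + $27.71 + $21.21 + $14.71 + $8.21 + $1.71 = $249.43

$249.43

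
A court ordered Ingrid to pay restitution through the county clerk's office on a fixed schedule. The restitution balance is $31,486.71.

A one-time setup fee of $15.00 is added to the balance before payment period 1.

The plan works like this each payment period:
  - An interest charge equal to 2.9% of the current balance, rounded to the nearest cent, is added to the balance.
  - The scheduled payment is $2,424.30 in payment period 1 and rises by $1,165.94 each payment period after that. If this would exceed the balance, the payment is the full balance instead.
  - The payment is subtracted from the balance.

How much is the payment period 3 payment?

Payment period 1: $31,501.71 +$913.55 interest = $32,415.26; pay $2,424.30 → $29,990.96
Payment period 2: $29,990.96 +$869.74 interest = $30,860.70; pay $3,590.24 → $27,270.46
Payment period 3: $27,270.46 +$790.84 interest = $28,061.30; pay $4,756.18 → $23,305.12

$4,756.18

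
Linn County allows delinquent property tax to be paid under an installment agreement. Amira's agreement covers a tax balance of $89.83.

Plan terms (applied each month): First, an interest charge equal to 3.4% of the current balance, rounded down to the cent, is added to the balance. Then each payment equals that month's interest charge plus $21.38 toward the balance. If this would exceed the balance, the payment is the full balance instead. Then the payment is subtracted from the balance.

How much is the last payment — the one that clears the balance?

Month 1: $89.83 +$3.05 interest = $92.88; pay $24.43 → $68.45
Month 2: $68.45 +$2.32 interest = $70.77; pay $23.70 → $47.07
Month 3: $47.07 +$1.60 interest = $48.67; pay $22.98 → $25.69
Month 4: $25.69 +$0.87 interest = $26.56; pay $22.25 → $4.31
Month 5: $4.31 +$0.14 interest = $4.45; pay $4.45 → $0.00

$4.45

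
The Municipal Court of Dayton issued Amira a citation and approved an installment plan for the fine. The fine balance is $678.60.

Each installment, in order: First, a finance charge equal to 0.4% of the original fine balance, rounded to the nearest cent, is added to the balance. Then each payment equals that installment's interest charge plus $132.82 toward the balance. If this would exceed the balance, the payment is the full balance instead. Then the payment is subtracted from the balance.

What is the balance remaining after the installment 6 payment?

Installment 1: $678.60 +$2.71 interest = $681.31; pay $135.53 → $545.78
Installment 2: $545.78 +$2.71 interest = $548.49; pay $135.53 → $412.96
Installment 3: $412.96 +$2.71 interest = $415.67; pay $135.53 → $280.14
Installment 4: $280.14 +$2.71 interest = $282.85; pay $135.53 → $147.32
Installment 5: $147.32 +$2.71 interest = $150.03; pay $135.53 → $14.50
Installment 6: $14.50 +$2.71 interest = $17.21; pay $17.21 → $0.00

$0.00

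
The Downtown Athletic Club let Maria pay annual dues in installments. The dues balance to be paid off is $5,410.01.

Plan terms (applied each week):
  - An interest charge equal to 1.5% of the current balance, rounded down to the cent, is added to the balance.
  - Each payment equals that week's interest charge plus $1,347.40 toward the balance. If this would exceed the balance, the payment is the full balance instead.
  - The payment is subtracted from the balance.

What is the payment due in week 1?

$1,428.55

Week 1: opening $5,410.01; interest $81.15 → $5,491.16; payment $1,428.55; balance $4,062.61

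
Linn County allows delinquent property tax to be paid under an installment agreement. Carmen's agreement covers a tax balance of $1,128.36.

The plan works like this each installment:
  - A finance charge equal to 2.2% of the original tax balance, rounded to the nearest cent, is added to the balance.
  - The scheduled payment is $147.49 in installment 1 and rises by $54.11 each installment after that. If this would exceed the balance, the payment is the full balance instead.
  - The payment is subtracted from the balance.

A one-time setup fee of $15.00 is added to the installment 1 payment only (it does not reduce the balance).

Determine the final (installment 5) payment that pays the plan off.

Installment 1: $1,128.36 +$24.82 interest = $1,153.18; pay $147.49 (+ $15.00 fee) → $1,005.69
Installment 2: $1,005.69 +$24.82 interest = $1,030.51; pay $201.60 → $828.91
Installment 3: $828.91 +$24.82 interest = $853.73; pay $255.71 → $598.02
Installment 4: $598.02 +$24.82 interest = $622.84; pay $309.82 → $313.02
Installment 5: $313.02 +$24.82 interest = $337.84; pay $337.84 → $0.00

$337.84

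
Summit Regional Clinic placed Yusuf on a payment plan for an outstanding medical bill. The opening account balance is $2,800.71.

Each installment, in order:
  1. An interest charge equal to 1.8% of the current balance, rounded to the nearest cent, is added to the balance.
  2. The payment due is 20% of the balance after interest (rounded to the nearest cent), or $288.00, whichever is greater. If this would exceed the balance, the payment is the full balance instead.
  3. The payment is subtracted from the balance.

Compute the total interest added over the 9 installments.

Installment 1: opening $2,800.71; interest $50.41 → $2,851.12; payment $570.22; balance $2,280.90
Installment 2: opening $2,280.90; interest $41.06 → $2,321.96; payment $464.39; balance $1,857.57
Installment 3: opening $1,857.57; interest $33.44 → $1,891.01; payment $378.20; balance $1,512.81
Installment 4: opening $1,512.81; interest $27.23 → $1,540.04; payment $308.01; balance $1,232.03
Installment 5: opening $1,232.03; interest $22.18 → $1,254.21; payment $288.00; balance $966.21
Installment 6: opening $966.21; interest $17.39 → $983.60; payment $288.00; balance $695.60
Installment 7: opening $695.60; interest $12.52 → $708.12; payment $288.00; balance $420.12
Installment 8: opening $420.12; interest $7.56 → $427.68; payment $288.00; balance $139.68
Installment 9: opening $139.68; interest $2.51 → $142.19; payment $142.19; balance $0.00
Total interest: $50.41 + $41.06 + $33.44 + $27.23 + $22.18 + $17.39 + $12.52 + $7.56 + $2.51 = $214.30

$214.30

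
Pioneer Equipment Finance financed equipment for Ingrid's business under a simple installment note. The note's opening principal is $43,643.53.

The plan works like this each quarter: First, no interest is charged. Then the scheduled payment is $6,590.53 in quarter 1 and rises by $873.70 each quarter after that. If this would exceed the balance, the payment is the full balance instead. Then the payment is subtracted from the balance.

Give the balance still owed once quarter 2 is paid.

$29,588.77

# | Opening | Payment | End bal
1 | $43,643.53 | $6,590.53 | $37,053.00
2 | $37,053.00 | $7,464.23 | $29,588.77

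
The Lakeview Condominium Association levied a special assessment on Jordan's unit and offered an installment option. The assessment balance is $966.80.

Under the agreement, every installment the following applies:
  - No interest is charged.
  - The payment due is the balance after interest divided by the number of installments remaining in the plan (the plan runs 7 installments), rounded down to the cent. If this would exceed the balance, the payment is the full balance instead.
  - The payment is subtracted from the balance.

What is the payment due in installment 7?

$138.12

# | Opening | Payment | End bal
1 | $966.80 | $138.11 | $828.69
2 | $828.69 | $138.11 | $690.58
3 | $690.58 | $138.11 | $552.47
4 | $552.47 | $138.11 | $414.36
5 | $414.36 | $138.12 | $276.24
6 | $276.24 | $138.12 | $138.12
7 | $138.12 | $138.12 | $0.00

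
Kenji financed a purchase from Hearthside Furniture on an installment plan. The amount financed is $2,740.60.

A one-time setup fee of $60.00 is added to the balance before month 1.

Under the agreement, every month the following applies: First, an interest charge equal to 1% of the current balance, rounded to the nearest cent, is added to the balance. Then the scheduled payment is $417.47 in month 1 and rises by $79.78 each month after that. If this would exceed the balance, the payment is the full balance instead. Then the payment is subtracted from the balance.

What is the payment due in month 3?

$577.03

Month 1: opening $2,800.60; interest $28.01 → $2,828.61; payment $417.47; balance $2,411.14
Month 2: opening $2,411.14; interest $24.11 → $2,435.25; payment $497.25; balance $1,938.00
Month 3: opening $1,938.00; interest $19.38 → $1,957.38; payment $577.03; balance $1,380.35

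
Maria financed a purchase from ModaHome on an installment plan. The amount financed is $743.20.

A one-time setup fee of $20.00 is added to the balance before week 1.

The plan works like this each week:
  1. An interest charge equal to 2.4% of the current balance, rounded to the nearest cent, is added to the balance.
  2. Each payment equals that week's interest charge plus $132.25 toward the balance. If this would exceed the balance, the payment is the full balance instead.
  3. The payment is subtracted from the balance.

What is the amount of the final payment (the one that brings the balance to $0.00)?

$104.40

# | Opening | Interest | Payment | End bal
1 | $763.20 | $18.32 | $150.57 | $630.95
2 | $630.95 | $15.14 | $147.39 | $498.70
3 | $498.70 | $11.97 | $144.22 | $366.45
4 | $366.45 | $8.79 | $141.04 | $234.20
5 | $234.20 | $5.62 | $137.87 | $101.95
6 | $101.95 | $2.45 | $104.40 | $0.00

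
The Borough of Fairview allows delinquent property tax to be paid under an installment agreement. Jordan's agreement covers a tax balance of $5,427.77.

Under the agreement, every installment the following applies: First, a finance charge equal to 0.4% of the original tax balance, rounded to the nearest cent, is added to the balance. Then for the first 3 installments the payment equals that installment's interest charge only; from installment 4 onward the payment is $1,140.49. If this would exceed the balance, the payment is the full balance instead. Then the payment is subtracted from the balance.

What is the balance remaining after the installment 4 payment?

$4,308.99

Installment 1: opening $5,427.77; interest $21.71 → $5,449.48; payment $21.71; balance $5,427.77
Installment 2: opening $5,427.77; interest $21.71 → $5,449.48; payment $21.71; balance $5,427.77
Installment 3: opening $5,427.77; interest $21.71 → $5,449.48; payment $21.71; balance $5,427.77
Installment 4: opening $5,427.77; interest $21.71 → $5,449.48; payment $1,140.49; balance $4,308.99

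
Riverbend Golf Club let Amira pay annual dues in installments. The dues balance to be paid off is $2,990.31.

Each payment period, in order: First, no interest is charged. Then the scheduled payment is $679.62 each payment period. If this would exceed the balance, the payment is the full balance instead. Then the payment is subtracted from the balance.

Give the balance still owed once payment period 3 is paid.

# | Opening | Payment | End bal
1 | $2,990.31 | $679.62 | $2,310.69
2 | $2,310.69 | $679.62 | $1,631.07
3 | $1,631.07 | $679.62 | $951.45

$951.45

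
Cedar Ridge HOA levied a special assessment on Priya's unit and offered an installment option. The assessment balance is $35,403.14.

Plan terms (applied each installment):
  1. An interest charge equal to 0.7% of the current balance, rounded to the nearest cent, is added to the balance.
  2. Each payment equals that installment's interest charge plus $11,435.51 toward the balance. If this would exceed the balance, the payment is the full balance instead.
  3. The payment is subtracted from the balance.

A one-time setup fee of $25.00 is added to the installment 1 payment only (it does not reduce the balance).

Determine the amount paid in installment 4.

$1,104.29

Installment 1: $35,403.14 +$247.82 interest = $35,650.96; pay $11,683.33 (+ $25.00 fee) → $23,967.63
Installment 2: $23,967.63 +$167.77 interest = $24,135.40; pay $11,603.28 → $12,532.12
Installment 3: $12,532.12 +$87.72 interest = $12,619.84; pay $11,523.23 → $1,096.61
Installment 4: $1,096.61 +$7.68 interest = $1,104.29; pay $1,104.29 → $0.00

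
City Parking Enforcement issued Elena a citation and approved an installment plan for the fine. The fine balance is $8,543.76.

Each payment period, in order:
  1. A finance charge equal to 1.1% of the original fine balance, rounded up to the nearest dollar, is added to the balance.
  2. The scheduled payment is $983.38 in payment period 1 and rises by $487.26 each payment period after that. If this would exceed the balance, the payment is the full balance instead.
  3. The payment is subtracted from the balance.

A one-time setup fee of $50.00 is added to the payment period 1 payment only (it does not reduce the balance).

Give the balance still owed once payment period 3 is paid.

Payment period 1: opening $8,543.76; interest $94.00 → $8,637.76; payment $983.38 (+ $50.00 fee); balance $7,654.38
Payment period 2: opening $7,654.38; interest $94.00 → $7,748.38; payment $1,470.64; balance $6,277.74
Payment period 3: opening $6,277.74; interest $94.00 → $6,371.74; payment $1,957.90; balance $4,413.84

$4,413.84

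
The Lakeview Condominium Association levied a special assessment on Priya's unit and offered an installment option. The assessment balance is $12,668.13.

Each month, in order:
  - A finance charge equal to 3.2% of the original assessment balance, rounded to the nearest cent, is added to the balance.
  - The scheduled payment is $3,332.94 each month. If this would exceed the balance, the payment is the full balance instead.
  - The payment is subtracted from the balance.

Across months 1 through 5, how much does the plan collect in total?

Month 1: opening $12,668.13; interest $405.38 → $13,073.51; payment $3,332.94; balance $9,740.57
Month 2: opening $9,740.57; interest $405.38 → $10,145.95; payment $3,332.94; balance $6,813.01
Month 3: opening $6,813.01; interest $405.38 → $7,218.39; payment $3,332.94; balance $3,885.45
Month 4: opening $3,885.45; interest $405.38 → $4,290.83; payment $3,332.94; balance $957.89
Month 5: opening $957.89; interest $405.38 → $1,363.27; payment $1,363.27; balance $0.00
Total paid: $14,695.03

$14,695.03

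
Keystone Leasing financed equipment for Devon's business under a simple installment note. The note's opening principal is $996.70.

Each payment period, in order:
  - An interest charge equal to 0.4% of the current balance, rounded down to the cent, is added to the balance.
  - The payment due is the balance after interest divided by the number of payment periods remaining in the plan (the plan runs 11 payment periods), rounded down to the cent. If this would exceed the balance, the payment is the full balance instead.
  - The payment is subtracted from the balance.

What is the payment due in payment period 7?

$93.17

Payment period 1: opening $996.70; interest $3.98 → $1,000.68; payment $90.97; balance $909.71
Payment period 2: opening $909.71; interest $3.63 → $913.34; payment $91.33; balance $822.01
Payment period 3: opening $822.01; interest $3.28 → $825.29; payment $91.69; balance $733.60
Payment period 4: opening $733.60; interest $2.93 → $736.53; payment $92.06; balance $644.47
Payment period 5: opening $644.47; interest $2.57 → $647.04; payment $92.43; balance $554.61
Payment period 6: opening $554.61; interest $2.21 → $556.82; payment $92.80; balance $464.02
Payment period 7: opening $464.02; interest $1.85 → $465.87; payment $93.17; balance $372.70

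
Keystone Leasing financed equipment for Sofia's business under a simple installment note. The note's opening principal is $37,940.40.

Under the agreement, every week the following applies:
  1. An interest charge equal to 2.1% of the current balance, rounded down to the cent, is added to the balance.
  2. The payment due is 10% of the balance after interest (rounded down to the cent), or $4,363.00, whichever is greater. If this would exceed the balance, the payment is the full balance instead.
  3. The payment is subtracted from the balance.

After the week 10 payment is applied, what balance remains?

$0.00

Week 1: $37,940.40 +$796.74 interest = $38,737.14; pay $4,363.00 → $34,374.14
Week 2: $34,374.14 +$721.85 interest = $35,095.99; pay $4,363.00 → $30,732.99
Week 3: $30,732.99 +$645.39 interest = $31,378.38; pay $4,363.00 → $27,015.38
Week 4: $27,015.38 +$567.32 interest = $27,582.70; pay $4,363.00 → $23,219.70
Week 5: $23,219.70 +$487.61 interest = $23,707.31; pay $4,363.00 → $19,344.31
Week 6: $19,344.31 +$406.23 interest = $19,750.54; pay $4,363.00 → $15,387.54
Week 7: $15,387.54 +$323.13 interest = $15,710.67; pay $4,363.00 → $11,347.67
Week 8: $11,347.67 +$238.30 interest = $11,585.97; pay $4,363.00 → $7,222.97
Week 9: $7,222.97 +$151.68 interest = $7,374.65; pay $4,363.00 → $3,011.65
Week 10: $3,011.65 +$63.24 interest = $3,074.89; pay $3,074.89 → $0.00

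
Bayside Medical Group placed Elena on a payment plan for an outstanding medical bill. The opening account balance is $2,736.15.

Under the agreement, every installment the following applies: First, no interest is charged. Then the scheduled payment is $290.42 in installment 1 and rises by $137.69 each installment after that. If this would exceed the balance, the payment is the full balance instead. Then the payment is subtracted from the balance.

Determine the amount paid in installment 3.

Installment 1: opening $2,736.15; payment $290.42; balance $2,445.73
Installment 2: opening $2,445.73; payment $428.11; balance $2,017.62
Installment 3: opening $2,017.62; payment $565.80; balance $1,451.82

$565.80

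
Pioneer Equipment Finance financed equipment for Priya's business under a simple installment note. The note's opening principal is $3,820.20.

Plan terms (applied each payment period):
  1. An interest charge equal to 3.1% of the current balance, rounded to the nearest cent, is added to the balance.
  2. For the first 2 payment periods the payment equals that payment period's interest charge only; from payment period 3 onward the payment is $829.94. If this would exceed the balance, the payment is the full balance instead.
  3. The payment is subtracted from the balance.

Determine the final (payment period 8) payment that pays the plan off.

# | Opening | Interest | Payment | End bal
1 | $3,820.20 | $118.43 | $118.43 | $3,820.20
2 | $3,820.20 | $118.43 | $118.43 | $3,820.20
3 | $3,820.20 | $118.43 | $829.94 | $3,108.69
4 | $3,108.69 | $96.37 | $829.94 | $2,375.12
5 | $2,375.12 | $73.63 | $829.94 | $1,618.81
6 | $1,618.81 | $50.18 | $829.94 | $839.05
7 | $839.05 | $26.01 | $829.94 | $35.12
8 | $35.12 | $1.09 | $36.21 | $0.00

$36.21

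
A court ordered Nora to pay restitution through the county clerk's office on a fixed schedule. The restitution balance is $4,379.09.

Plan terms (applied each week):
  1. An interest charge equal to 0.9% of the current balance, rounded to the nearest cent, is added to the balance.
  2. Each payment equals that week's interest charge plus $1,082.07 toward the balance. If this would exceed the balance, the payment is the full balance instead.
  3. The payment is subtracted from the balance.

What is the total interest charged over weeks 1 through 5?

Week 1: opening $4,379.09; interest $39.41 → $4,418.50; payment $1,121.48; balance $3,297.02
Week 2: opening $3,297.02; interest $29.67 → $3,326.69; payment $1,111.74; balance $2,214.95
Week 3: opening $2,214.95; interest $19.93 → $2,234.88; payment $1,102.00; balance $1,132.88
Week 4: opening $1,132.88; interest $10.20 → $1,143.08; payment $1,092.27; balance $50.81
Week 5: opening $50.81; interest $0.46 → $51.27; payment $51.27; balance $0.00
Total interest: $39.41 + $29.67 + $19.93 + $10.20 + $0.46 = $99.67

$99.67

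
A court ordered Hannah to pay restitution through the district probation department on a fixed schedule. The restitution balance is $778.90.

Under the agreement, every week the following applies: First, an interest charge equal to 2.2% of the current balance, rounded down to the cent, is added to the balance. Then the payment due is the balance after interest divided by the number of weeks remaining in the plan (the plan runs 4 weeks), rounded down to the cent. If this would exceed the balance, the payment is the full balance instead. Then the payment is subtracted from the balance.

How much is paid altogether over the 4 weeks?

Week 1: opening $778.90; interest $17.13 → $796.03; payment $199.00; balance $597.03
Week 2: opening $597.03; interest $13.13 → $610.16; payment $203.38; balance $406.78
Week 3: opening $406.78; interest $8.94 → $415.72; payment $207.86; balance $207.86
Week 4: opening $207.86; interest $4.57 → $212.43; payment $212.43; balance $0.00
Total paid: $822.67

$822.67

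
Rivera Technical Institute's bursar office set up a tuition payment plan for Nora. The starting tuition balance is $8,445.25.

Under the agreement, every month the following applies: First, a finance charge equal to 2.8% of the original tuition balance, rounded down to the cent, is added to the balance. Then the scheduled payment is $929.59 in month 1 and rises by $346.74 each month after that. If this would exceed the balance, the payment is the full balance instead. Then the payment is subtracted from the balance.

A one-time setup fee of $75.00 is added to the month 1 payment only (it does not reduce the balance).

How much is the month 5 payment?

$2,316.55

Month 1: $8,445.25 +$236.46 interest = $8,681.71; pay $929.59 (+ $75.00 fee) → $7,752.12
Month 2: $7,752.12 +$236.46 interest = $7,988.58; pay $1,276.33 → $6,712.25
Month 3: $6,712.25 +$236.46 interest = $6,948.71; pay $1,623.07 → $5,325.64
Month 4: $5,325.64 +$236.46 interest = $5,562.10; pay $1,969.81 → $3,592.29
Month 5: $3,592.29 +$236.46 interest = $3,828.75; pay $2,316.55 → $1,512.20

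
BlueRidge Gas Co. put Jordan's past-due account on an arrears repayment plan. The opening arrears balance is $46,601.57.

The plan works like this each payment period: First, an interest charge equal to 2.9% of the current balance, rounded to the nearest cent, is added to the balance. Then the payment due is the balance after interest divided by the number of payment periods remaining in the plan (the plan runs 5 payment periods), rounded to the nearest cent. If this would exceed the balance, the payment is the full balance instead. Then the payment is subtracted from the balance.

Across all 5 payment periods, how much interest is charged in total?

Payment period 1: opening $46,601.57; interest $1,351.45 → $47,953.02; payment $9,590.60; balance $38,362.42
Payment period 2: opening $38,362.42; interest $1,112.51 → $39,474.93; payment $9,868.73; balance $29,606.20
Payment period 3: opening $29,606.20; interest $858.58 → $30,464.78; payment $10,154.93; balance $20,309.85
Payment period 4: opening $20,309.85; interest $588.99 → $20,898.84; payment $10,449.42; balance $10,449.42
Payment period 5: opening $10,449.42; interest $303.03 → $10,752.45; payment $10,752.45; balance $0.00
Total interest: $1,351.45 + $1,112.51 + $858.58 + $588.99 + $303.03 = $4,214.56

$4,214.56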